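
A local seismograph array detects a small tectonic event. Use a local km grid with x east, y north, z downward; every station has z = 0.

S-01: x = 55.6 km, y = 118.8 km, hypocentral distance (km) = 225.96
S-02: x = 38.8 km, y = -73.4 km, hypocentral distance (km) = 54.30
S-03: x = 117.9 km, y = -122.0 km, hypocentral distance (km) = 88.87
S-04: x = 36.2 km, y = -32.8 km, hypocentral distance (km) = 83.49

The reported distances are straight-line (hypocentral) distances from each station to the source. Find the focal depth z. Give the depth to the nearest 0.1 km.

depth ≈ 45.7 km

Each station gives a sphere (x−x_i)² + (y−y_i)² + z² = d_i² (stations at z=0).
Subtracting the S-01 sphere from S-02 and S-03: z² cancels, leaving linear equations in x and y:
-33.6 x − 384.4 y = 37797.63
124.6 x − 481.6 y = 54739.65
Solving: x ≈ 44.299, y ≈ -102.201 km (keep extra digits for the depth step; rounded: 44.3, -102.2).
Then from the S-01 sphere: z² = 225.96² − (x − 55.6)² − (y − 118.8)² with x = 44.299, y = -102.201, so z ≈ 45.703 ≈ 45.7 km.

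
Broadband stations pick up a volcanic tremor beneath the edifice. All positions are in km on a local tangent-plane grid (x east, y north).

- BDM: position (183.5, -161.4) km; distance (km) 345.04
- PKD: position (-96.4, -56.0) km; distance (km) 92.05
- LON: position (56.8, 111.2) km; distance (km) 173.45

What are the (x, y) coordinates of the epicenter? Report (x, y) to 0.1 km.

Circle about each station: (x − 183.5)² + (y + 161.4)² = 345.04²; (x + 96.4)² + (y + 56.0)² = 92.05²; (x − 56.8)² + (y − 111.2)² = 173.45².
Subtracting pairs of circle equations eliminates x²+y² and gives linear equations (the radical axes):
-559.8 x + 210.8 y = 63286.15
-253.4 x + 545.2 y = 44837.17
Solving the 2×2 system: x ≈ -99.5, y ≈ 36.0 km.

(-99.5, 36.0)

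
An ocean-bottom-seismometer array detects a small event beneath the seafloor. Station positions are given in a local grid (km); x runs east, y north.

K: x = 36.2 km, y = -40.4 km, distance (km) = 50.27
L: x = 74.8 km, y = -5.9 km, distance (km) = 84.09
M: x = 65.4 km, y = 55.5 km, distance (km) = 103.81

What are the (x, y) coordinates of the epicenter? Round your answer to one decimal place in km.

-8.5 km east, -17.4 km north

Circle about each station: (x − 36.2)² + (y + 40.4)² = 50.27²; (x − 74.8)² + (y + 5.9)² = 84.09²; (x − 65.4)² + (y − 55.5)² = 103.81².
Subtracting the K equation from the L and M equations removes the quadratic terms:
77.2 x + 69.0 y = -1856.81
58.4 x + 191.8 y = -3834.63
Solving the 2×2 system: x ≈ -8.5, y ≈ -17.4 km.
Check against K (with the unrounded x, y): √((x − 36.2)²+(y + 40.4)²) = 50.26 ≈ 50.27 km. ✓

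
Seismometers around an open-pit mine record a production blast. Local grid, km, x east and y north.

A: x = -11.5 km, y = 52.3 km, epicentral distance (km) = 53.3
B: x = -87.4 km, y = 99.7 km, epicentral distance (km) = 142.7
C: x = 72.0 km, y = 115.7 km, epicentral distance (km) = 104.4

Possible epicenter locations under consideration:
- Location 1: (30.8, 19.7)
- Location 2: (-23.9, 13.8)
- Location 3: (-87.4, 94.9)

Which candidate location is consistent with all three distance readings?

For each candidate, compare |candidate − station| to the reported distance:
Location 1: residuals A 0.1, B 0.0, C 0.1 → max 0.1 km
Location 2: residuals A 12.9, B 35.9, C 35.5 → max 35.9 km
Location 3: residuals A 33.7, B 137.9, C 56.4 → max 137.9 km
Only Location 1 has all residuals ≈ 0.

Location 1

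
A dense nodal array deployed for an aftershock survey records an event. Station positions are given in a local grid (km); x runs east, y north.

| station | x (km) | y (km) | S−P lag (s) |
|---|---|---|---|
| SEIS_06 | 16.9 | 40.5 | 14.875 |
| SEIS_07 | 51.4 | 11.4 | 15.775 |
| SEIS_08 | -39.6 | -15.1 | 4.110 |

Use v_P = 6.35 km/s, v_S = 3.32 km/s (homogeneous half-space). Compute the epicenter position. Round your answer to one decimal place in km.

(-43.7, -43.4)

Distance from S−P lag: d = Δt · v_P v_S / (v_P − v_S) = Δt · (6.35·3.32)/(6.35−3.32) ≈ 6.9578·Δt.
So d_SEIS_06 = 103.50, d_SEIS_07 = 109.76, d_SEIS_08 = 28.60 km.
Circle about each station: (x − 16.9)² + (y − 40.5)² = 103.50²; (x − 51.4)² + (y − 11.4)² = 109.76²; (x + 39.6)² + (y + 15.1)² = 28.60².
Subtracting pairs of circle equations eliminates x²+y² and gives linear equations (the radical axes):
69.0 x − 58.2 y = -488.95
-113.0 x − 111.2 y = 9764.60
Solving the 2×2 system: x ≈ -43.7, y ≈ -43.4 km.
Check against SEIS_06 (with the unrounded x, y): √((x − 16.9)²+(y − 40.5)²) = 103.50 ≈ 103.50 km. ✓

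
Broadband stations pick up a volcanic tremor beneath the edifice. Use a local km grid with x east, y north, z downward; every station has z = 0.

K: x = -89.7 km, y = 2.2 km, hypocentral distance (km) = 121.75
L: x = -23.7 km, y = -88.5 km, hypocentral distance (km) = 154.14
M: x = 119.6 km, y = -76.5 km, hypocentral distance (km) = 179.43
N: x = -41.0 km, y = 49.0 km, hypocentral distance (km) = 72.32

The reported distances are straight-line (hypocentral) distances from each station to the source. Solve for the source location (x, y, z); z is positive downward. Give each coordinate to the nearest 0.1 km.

x ≈ 7.2 km, y ≈ 52.6 km, depth ≈ 53.8 km

Each station gives a sphere (x−x_i)² + (y−y_i)² + z² = d_i² (stations at z=0).
Subtracting the K sphere from L and M: z² cancels, leaving linear equations in x and y:
132.0 x − 181.4 y = -8593.07
418.6 x − 157.4 y = -5266.58
Solving: x ≈ 7.201, y ≈ 52.611 km (keep extra digits for the depth step; rounded: 7.2, 52.6).
Then from the K sphere: z² = 121.75² − (x + 89.7)² − (y − 2.2)² with x = 7.201, y = 52.611, so z ≈ 53.777 ≈ 53.8 km.
Check against N (with the unrounded solution): distance 72.31 ≈ 72.32 km. ✓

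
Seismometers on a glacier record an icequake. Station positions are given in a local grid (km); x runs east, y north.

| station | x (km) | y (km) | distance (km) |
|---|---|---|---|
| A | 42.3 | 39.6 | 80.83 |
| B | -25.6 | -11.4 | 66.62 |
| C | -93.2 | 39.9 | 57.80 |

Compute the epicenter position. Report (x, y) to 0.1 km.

Circle about each station: (x − 42.3)² + (y − 39.6)² = 80.83²; (x + 25.6)² + (y + 11.4)² = 66.62²; (x + 93.2)² + (y − 39.9)² = 57.80².
Subtracting the A equation from the B and C equations removes the quadratic terms:
-135.8 x − 102.0 y = -476.87
-271.0 x + 0.6 y = 10113.45
Solving the 2×2 system: x ≈ -37.2, y ≈ 54.2 km.
Check against A (with the unrounded x, y): √((x − 42.3)²+(y − 39.6)²) = 80.83 ≈ 80.83 km. ✓

x ≈ -37.2 km, y ≈ 54.2 km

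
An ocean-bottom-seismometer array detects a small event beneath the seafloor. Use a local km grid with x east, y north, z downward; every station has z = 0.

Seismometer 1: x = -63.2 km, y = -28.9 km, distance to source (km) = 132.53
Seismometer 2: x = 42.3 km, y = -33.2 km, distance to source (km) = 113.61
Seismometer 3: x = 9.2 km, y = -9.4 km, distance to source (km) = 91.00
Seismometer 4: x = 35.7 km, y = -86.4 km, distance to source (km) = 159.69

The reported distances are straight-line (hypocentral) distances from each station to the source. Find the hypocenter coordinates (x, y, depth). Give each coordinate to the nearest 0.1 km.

x ≈ 15.4 km, y ≈ 61.5 km, depth ≈ 56.7 km

Each station gives a sphere (x−x_i)² + (y−y_i)² + z² = d_i² (stations at z=0).
Subtracting the Seismometer 1 sphere from Seismometer 2 and Seismometer 3: z² cancels, leaving linear equations in x and y:
211.0 x − 8.6 y = 2719.05
144.8 x + 39.0 y = 4626.75
Solving: x ≈ 15.393, y ≈ 61.485 km (keep extra digits for the depth step; rounded: 15.4, 61.5).
Then from the Seismometer 1 sphere: z² = 132.53² − (x + 63.2)² − (y + 28.9)² with x = 15.393, y = 61.485, so z ≈ 56.726 ≈ 56.7 km.
Check against Seismometer 4 (with the unrounded solution): distance 159.69 ≈ 159.69 km. ✓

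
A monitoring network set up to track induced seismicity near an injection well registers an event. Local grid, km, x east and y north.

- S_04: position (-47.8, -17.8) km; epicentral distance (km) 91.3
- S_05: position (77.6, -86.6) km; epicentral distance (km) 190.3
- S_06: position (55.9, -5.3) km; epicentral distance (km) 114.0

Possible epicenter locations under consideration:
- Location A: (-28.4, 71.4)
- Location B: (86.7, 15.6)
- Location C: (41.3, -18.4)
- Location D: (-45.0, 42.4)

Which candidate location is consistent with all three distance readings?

Location A

For each candidate, compare |candidate − station| to the reported distance:
Location A: residuals S_04 0.0, S_05 0.0, S_06 0.0 → max 0.0 km
Location B: residuals S_04 47.3, S_05 87.7, S_06 76.8 → max 87.7 km
Location C: residuals S_04 2.2, S_05 113.0, S_06 94.4 → max 113.0 km
Location D: residuals S_04 31.0, S_05 12.3, S_06 2.4 → max 31.0 km
Only Location A has all residuals ≈ 0.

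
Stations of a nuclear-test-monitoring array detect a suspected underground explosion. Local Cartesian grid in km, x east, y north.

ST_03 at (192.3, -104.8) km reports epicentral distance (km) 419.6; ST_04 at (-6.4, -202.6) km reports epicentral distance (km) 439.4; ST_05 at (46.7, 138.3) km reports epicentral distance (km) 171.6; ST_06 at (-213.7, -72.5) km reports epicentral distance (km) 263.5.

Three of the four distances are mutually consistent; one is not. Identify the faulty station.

Solve using three stations at a time. Using ST_03, ST_05, ST_06 (subtract circle equations pairwise → linear system) gives (x, y) ≈ (-121.1, 174.2).
Distances from that point to each station vs reported:
  ST_03: calculated 419.6 vs reported 419.6 → residual 0.0 km
  ST_04: calculated 393.9 vs reported 439.4 → residual 45.5 km
  ST_05: calculated 171.6 vs reported 171.6 → residual 0.0 km
  ST_06: calculated 263.5 vs reported 263.5 → residual 0.0 km
ST_03, ST_05, ST_06 are mutually consistent (residuals ≈ 0); ST_04 is off by 45.5 km.

ST_04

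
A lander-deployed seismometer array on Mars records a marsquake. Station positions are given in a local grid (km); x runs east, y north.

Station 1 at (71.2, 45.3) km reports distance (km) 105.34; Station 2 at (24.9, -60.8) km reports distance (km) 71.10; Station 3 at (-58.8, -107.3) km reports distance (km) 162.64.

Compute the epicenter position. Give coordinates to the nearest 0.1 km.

Circle about each station: (x − 71.2)² + (y − 45.3)² = 105.34²; (x − 24.9)² + (y + 60.8)² = 71.10²; (x + 58.8)² + (y + 107.3)² = 162.64².
Subtracting the Station 1 equation from the Station 2 and Station 3 equations removes the quadratic terms:
-92.6 x − 212.2 y = 3236.43
-260.0 x − 305.2 y = -7506.05
Solving the 2×2 system: x ≈ 95.9, y ≈ -57.1 km.

(95.9, -57.1)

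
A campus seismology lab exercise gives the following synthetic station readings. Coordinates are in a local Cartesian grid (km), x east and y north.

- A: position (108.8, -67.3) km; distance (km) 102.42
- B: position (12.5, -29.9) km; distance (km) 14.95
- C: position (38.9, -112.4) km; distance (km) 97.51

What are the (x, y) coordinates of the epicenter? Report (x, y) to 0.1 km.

Circle about each station: (x − 108.8)² + (y + 67.3)² = 102.42²; (x − 12.5)² + (y + 29.9)² = 14.95²; (x − 38.9)² + (y + 112.4)² = 97.51².
Subtracting the A equation from the B and C equations removes the quadratic terms:
-192.6 x + 74.8 y = -5050.12
-139.8 x − 90.2 y = -1238.10
Solving the 2×2 system: x ≈ 19.7, y ≈ -16.8 km.
Check against A (with the unrounded x, y): √((x − 108.8)²+(y + 67.3)²) = 102.42 ≈ 102.42 km. ✓

(19.7, -16.8)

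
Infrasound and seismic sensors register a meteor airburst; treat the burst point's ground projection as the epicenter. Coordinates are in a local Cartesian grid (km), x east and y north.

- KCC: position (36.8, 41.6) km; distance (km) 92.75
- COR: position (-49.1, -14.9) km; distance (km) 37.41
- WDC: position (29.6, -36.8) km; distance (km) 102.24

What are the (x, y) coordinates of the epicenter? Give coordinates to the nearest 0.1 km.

x ≈ -53.9 km, y ≈ 22.2 km

Circle about each station: (x − 36.8)² + (y − 41.6)² = 92.75²; (x + 49.1)² + (y + 14.9)² = 37.41²; (x − 29.6)² + (y + 36.8)² = 102.24².
Subtracting the KCC equation from the COR and WDC equations removes the quadratic terms:
-171.8 x − 113.0 y = 6751.07
-14.4 x − 156.8 y = -2704.86
Solving the 2×2 system: x ≈ -53.9, y ≈ 22.2 km.
Check against KCC (with the unrounded x, y): √((x − 36.8)²+(y − 41.6)²) = 92.75 ≈ 92.75 km. ✓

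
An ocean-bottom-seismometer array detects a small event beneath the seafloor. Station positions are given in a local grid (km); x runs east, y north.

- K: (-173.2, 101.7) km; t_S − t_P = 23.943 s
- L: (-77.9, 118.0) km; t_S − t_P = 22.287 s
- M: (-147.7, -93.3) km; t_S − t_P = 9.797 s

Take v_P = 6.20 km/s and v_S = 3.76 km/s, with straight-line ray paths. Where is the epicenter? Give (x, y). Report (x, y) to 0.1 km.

x ≈ -54.1 km, y ≈ -93.6 km

Distance from S−P lag: d = Δt · v_P v_S / (v_P − v_S) = Δt · (6.20·3.76)/(6.20−3.76) ≈ 9.5541·Δt.
So d_K = 228.75, d_L = 212.93, d_M = 93.60 km.
Circle about each station: (x + 173.2)² + (y − 101.7)² = 228.75²; (x + 77.9)² + (y − 118.0)² = 212.93²; (x + 147.7)² + (y + 93.3)² = 93.60².
Subtracting the K equation from the L and M equations removes the quadratic terms:
190.6 x + 32.6 y = -13361.34
51.0 x − 390.0 y = 33744.65
Solving the 2×2 system: x ≈ -54.1, y ≈ -93.6 km.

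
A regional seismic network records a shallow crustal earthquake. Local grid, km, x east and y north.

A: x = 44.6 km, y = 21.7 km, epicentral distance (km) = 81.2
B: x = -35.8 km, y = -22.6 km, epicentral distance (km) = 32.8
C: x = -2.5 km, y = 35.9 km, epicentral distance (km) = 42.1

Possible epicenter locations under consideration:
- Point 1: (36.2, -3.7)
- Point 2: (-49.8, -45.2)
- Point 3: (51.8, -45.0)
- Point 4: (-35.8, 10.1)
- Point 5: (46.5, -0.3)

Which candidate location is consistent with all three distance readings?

Point 4

For each candidate, compare |candidate − station| to the reported distance:
Point 1: residuals A 54.4, B 41.6, C 13.3 → max 54.4 km
Point 2: residuals A 34.5, B 6.2, C 51.8 → max 51.8 km
Point 3: residuals A 14.1, B 57.6, C 55.3 → max 57.6 km
Point 4: residuals A 0.0, B 0.1, C 0.0 → max 0.1 km
Point 5: residuals A 59.1, B 52.5, C 18.8 → max 59.1 km
Only Point 4 has all residuals ≈ 0.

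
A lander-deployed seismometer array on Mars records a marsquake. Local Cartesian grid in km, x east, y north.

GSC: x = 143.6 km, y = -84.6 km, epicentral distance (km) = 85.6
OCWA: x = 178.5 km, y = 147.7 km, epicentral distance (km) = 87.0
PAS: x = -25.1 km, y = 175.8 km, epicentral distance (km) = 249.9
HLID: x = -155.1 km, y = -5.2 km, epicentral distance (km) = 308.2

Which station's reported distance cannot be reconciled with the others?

Solve using three stations at a time. Using GSC, PAS, HLID (subtract circle equations pairwise → linear system) gives (x, y) ≈ (153.1, 0.5).
Distances from that point to each station vs reported:
  GSC: calculated 85.7 vs reported 85.6 → residual 0.1 km
  OCWA: calculated 149.3 vs reported 87.0 → residual 62.3 km
  PAS: calculated 249.9 vs reported 249.9 → residual 0.0 km
  HLID: calculated 308.2 vs reported 308.2 → residual 0.0 km
GSC, PAS, HLID are mutually consistent (residuals ≈ 0); OCWA is off by 62.3 km.

OCWA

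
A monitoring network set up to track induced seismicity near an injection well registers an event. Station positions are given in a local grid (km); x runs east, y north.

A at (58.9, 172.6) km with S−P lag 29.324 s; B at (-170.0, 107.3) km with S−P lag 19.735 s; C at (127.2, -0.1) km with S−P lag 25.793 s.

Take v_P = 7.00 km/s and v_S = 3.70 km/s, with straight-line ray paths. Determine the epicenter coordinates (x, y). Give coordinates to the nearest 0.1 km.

Distance from S−P lag: d = Δt · v_P v_S / (v_P − v_S) = Δt · (7.00·3.70)/(7.00−3.70) ≈ 7.8485·Δt.
So d_A = 230.15, d_B = 154.89, d_C = 202.44 km.
Circle about each station: (x − 58.9)² + (y − 172.6)² = 230.15²; (x + 170.0)² + (y − 107.3)² = 154.89²; (x − 127.2)² + (y + 0.1)² = 202.44².
Subtracting the A equation from the B and C equations removes the quadratic terms:
-457.8 x − 130.6 y = 36131.43
136.6 x − 345.4 y = -5093.05
Solving the 2×2 system: x ≈ -74.7, y ≈ -14.8 km.

(-74.7, -14.8)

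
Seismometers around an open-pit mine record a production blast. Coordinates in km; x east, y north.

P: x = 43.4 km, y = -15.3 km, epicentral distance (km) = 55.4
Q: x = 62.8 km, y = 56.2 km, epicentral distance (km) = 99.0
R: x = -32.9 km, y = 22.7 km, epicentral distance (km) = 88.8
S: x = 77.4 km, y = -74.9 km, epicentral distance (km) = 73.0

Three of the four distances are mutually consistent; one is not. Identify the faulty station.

Q

Solve using three stations at a time. Using P, R, S (subtract circle equations pairwise → linear system) gives (x, y) ≈ (6.7, -56.8).
Distances from that point to each station vs reported:
  P: calculated 55.4 vs reported 55.4 → residual 0.0 km
  Q: calculated 126.1 vs reported 99.0 → residual 27.1 km
  R: calculated 88.8 vs reported 88.8 → residual 0.0 km
  S: calculated 73.0 vs reported 73.0 → residual 0.0 km
P, R, S are mutually consistent (residuals ≈ 0); Q is off by 27.1 km.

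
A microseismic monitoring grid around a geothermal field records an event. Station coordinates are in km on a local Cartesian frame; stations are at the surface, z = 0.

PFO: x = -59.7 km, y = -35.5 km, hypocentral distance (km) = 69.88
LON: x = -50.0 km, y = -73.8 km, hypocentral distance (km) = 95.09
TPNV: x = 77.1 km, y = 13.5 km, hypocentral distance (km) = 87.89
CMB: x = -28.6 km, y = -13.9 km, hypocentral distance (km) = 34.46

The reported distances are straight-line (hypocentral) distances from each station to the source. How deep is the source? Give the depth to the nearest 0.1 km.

Each station gives a sphere (x−x_i)² + (y−y_i)² + z² = d_i² (stations at z=0).
Subtracting the PFO sphere from LON and TPNV: z² cancels, leaving linear equations in x and y:
19.4 x − 76.6 y = -1036.79
273.6 x + 98.0 y = -1539.12
Solving: x ≈ -9.602, y ≈ 11.103 km (keep extra digits for the depth step; rounded: -9.6, 11.1).
Then from the PFO sphere: z² = 69.88² − (x + 59.7)² − (y + 35.5)² with x = -9.602, y = 11.103, so z ≈ 14.197 ≈ 14.2 km.
Check against CMB (with the unrounded solution): distance 34.46 ≈ 34.46 km. ✓

z ≈ 14.2 km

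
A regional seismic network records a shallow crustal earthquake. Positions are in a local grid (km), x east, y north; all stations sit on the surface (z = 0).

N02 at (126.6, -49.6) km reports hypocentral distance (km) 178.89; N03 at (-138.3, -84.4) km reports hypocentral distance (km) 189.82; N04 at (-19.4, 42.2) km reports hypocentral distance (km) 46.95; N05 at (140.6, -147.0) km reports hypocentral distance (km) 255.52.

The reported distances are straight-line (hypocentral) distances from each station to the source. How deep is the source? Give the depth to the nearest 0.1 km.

45.7 km

Each station gives a sphere (x−x_i)² + (y−y_i)² + z² = d_i² (stations at z=0).
Subtracting the N02 sphere from N03 and N04: z² cancels, leaving linear equations in x and y:
-529.8 x − 69.6 y = 3732.53
-292.0 x + 183.6 y = 13466.81
Solving: x ≈ -13.798, y ≈ 51.404 km (keep extra digits for the depth step; rounded: -13.8, 51.4).
Then from the N02 sphere: z² = 178.89² − (x − 126.6)² − (y + 49.6)² with x = -13.798, y = 51.404, so z ≈ 45.697 ≈ 45.7 km.
Check against N05 (with the unrounded solution): distance 255.52 ≈ 255.52 km. ✓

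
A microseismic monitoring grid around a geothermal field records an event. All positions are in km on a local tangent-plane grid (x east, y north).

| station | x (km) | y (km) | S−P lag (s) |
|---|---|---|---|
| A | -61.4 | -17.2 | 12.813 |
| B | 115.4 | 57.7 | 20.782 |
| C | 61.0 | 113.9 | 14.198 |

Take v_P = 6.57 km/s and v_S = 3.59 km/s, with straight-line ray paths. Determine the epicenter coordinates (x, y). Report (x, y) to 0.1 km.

Distance from S−P lag: d = Δt · v_P v_S / (v_P − v_S) = Δt · (6.57·3.59)/(6.57−3.59) ≈ 7.9149·Δt.
So d_A = 101.41, d_B = 164.49, d_C = 112.38 km.
Circle about each station: (x + 61.4)² + (y + 17.2)² = 101.41²; (x − 115.4)² + (y − 57.7)² = 164.49²; (x − 61.0)² + (y − 113.9)² = 112.38².
Subtracting pairs of circle equations eliminates x²+y² and gives linear equations (the radical axes):
353.6 x + 149.8 y = -4192.32
244.8 x + 262.2 y = 10283.13
Solving the 2×2 system: x ≈ -47.1, y ≈ 83.2 km.

(-47.1, 83.2)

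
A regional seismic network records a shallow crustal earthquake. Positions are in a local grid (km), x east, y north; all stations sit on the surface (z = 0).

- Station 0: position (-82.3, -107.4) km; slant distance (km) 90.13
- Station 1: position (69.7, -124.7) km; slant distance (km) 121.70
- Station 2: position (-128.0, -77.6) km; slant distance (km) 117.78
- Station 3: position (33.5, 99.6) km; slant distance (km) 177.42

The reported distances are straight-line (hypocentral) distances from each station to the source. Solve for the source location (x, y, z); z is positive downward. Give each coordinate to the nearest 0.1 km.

(-22.1, -61.6, 49.0)

Each station gives a sphere (x−x_i)² + (y−y_i)² + z² = d_i² (stations at z=0).
Subtracting the Station 0 sphere from Station 1 and Station 2: z² cancels, leaving linear equations in x and y:
304.0 x − 34.6 y = -4587.34
-91.4 x + 59.6 y = -1651.00
Solving: x ≈ -22.100, y ≈ -61.593 km (keep extra digits for the depth step; rounded: -22.1, -61.6).
Then from the Station 0 sphere: z² = 90.13² − (x + 82.3)² − (y + 107.4)² with x = -22.100, y = -61.593, so z ≈ 49.001 ≈ 49.0 km.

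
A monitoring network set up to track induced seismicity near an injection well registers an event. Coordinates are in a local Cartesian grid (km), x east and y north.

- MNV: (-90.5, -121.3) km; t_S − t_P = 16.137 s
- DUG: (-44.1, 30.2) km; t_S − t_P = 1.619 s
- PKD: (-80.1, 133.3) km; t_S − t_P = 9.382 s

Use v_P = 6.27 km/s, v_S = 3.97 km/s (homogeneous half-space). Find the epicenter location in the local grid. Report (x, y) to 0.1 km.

Distance from S−P lag: d = Δt · v_P v_S / (v_P − v_S) = Δt · (6.27·3.97)/(6.27−3.97) ≈ 10.8226·Δt.
So d_MNV = 174.64, d_DUG = 17.52, d_PKD = 101.54 km.
Circle about each station: (x + 90.5)² + (y + 121.3)² = 174.64²; (x + 44.1)² + (y − 30.2)² = 17.52²; (x + 80.1)² + (y − 133.3)² = 101.54².
Subtracting the MNV equation from the DUG and PKD equations removes the quadratic terms:
92.8 x + 303.0 y = 10145.09
20.8 x + 509.2 y = 21469.72
Solving the 2×2 system: x ≈ -32.7, y ≈ 43.5 km.
Check against MNV (with the unrounded x, y): √((x + 90.5)²+(y + 121.3)²) = 174.64 ≈ 174.64 km. ✓

-32.7 km east, 43.5 km north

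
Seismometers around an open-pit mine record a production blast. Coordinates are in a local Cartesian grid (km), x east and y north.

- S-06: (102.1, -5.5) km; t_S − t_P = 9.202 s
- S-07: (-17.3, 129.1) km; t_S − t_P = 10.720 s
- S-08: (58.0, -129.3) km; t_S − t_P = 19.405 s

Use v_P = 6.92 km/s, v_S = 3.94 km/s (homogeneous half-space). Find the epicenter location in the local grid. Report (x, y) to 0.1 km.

Distance from S−P lag: d = Δt · v_P v_S / (v_P − v_S) = Δt · (6.92·3.94)/(6.92−3.94) ≈ 9.1493·Δt.
So d_S-06 = 84.19, d_S-07 = 98.08, d_S-08 = 177.54 km.
Circle about each station: (x − 102.1)² + (y + 5.5)² = 84.19²; (x + 17.3)² + (y − 129.1)² = 98.08²; (x − 58.0)² + (y + 129.3)² = 177.54².
Subtracting pairs of circle equations eliminates x²+y² and gives linear equations (the radical axes):
-238.8 x + 269.2 y = 3979.71
-88.2 x − 247.6 y = -14804.67
Solving the 2×2 system: x ≈ 36.2, y ≈ 46.9 km.
Check against S-06 (with the unrounded x, y): √((x − 102.1)²+(y + 5.5)²) = 84.19 ≈ 84.19 km. ✓

(36.2, 46.9)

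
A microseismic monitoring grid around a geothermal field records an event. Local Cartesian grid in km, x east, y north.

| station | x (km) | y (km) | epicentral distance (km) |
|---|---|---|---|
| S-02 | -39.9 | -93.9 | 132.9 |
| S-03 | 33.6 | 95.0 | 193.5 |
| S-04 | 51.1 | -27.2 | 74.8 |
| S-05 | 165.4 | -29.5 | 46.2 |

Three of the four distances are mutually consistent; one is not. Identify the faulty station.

Solve using three stations at a time. Using S-02, S-03, S-04 (subtract circle equations pairwise → linear system) gives (x, y) ≈ (92.9, -89.2).
Distances from that point to each station vs reported:
  S-02: calculated 132.9 vs reported 132.9 → residual 0.0 km
  S-03: calculated 193.5 vs reported 193.5 → residual 0.0 km
  S-04: calculated 74.7 vs reported 74.8 → residual 0.1 km
  S-05: calculated 93.9 vs reported 46.2 → residual 47.7 km
S-02, S-03, S-04 are mutually consistent (residuals ≈ 0); S-05 is off by 47.7 km.

S-05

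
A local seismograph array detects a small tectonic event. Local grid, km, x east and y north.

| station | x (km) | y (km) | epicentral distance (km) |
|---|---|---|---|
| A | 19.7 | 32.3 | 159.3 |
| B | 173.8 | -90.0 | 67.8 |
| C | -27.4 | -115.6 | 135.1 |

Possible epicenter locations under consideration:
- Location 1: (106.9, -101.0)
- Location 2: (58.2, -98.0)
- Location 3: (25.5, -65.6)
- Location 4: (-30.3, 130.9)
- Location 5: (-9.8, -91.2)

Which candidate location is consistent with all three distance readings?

For each candidate, compare |candidate − station| to the reported distance:
Location 1: residuals A 0.0, B 0.0, C 0.0 → max 0.0 km
Location 2: residuals A 23.4, B 48.1, C 47.7 → max 48.1 km
Location 3: residuals A 61.2, B 82.5, C 62.3 → max 82.5 km
Location 4: residuals A 48.7, B 233.0, C 111.4 → max 233.0 km
Location 5: residuals A 32.3, B 115.8, C 105.0 → max 115.8 km
Only Location 1 has all residuals ≈ 0.

Location 1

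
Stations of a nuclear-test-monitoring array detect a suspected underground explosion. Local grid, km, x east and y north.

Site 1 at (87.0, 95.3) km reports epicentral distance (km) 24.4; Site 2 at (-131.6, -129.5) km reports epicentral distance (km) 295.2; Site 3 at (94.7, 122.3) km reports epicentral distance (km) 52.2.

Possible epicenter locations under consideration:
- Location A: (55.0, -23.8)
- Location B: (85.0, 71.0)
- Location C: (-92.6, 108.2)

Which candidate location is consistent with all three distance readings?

Location B

For each candidate, compare |candidate − station| to the reported distance:
Location A: residuals Site 1 98.9, Site 2 80.7, Site 3 99.2 → max 99.2 km
Location B: residuals Site 1 0.0, Site 2 0.0, Site 3 0.0 → max 0.0 km
Location C: residuals Site 1 155.7, Site 2 54.3, Site 3 135.6 → max 155.7 km
Only Location B has all residuals ≈ 0.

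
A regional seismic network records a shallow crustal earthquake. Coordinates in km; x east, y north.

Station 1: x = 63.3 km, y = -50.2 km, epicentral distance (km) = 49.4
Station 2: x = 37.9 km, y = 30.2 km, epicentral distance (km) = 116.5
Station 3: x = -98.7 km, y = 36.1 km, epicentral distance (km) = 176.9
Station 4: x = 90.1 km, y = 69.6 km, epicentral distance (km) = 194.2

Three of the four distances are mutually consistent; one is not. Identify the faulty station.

Station 4

Solve using three stations at a time. Using Station 1, Station 2, Station 3 (subtract circle equations pairwise → linear system) gives (x, y) ≈ (29.3, -86.0).
Distances from that point to each station vs reported:
  Station 1: calculated 49.3 vs reported 49.4 → residual 0.1 km
  Station 2: calculated 116.5 vs reported 116.5 → residual 0.0 km
  Station 3: calculated 176.9 vs reported 176.9 → residual 0.0 km
  Station 4: calculated 167.0 vs reported 194.2 → residual 27.2 km
Station 1, Station 2, Station 3 are mutually consistent (residuals ≈ 0); Station 4 is off by 27.2 km.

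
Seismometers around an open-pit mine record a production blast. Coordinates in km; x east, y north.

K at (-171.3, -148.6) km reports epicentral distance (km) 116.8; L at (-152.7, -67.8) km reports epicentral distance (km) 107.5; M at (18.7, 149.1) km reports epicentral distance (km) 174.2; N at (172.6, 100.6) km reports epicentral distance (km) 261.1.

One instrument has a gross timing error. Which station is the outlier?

Solve using three stations at a time. Using L, M, N (subtract circle equations pairwise → linear system) gives (x, y) ≈ (-67.3, -2.4).
Distances from that point to each station vs reported:
  K: calculated 179.4 vs reported 116.8 → residual 62.6 km
  L: calculated 107.5 vs reported 107.5 → residual 0.0 km
  M: calculated 174.2 vs reported 174.2 → residual 0.0 km
  N: calculated 261.1 vs reported 261.1 → residual 0.0 km
L, M, N are mutually consistent (residuals ≈ 0); K is off by 62.6 km.

K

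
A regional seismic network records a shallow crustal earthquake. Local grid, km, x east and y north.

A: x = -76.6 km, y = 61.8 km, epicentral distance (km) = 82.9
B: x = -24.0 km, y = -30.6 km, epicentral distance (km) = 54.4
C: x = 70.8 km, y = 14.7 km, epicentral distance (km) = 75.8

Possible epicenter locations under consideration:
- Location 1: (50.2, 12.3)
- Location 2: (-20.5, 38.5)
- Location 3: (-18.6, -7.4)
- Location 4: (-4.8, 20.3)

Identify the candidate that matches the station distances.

For each candidate, compare |candidate − station| to the reported distance:
Location 1: residuals A 53.2, B 31.3, C 55.1 → max 55.1 km
Location 2: residuals A 22.2, B 14.8, C 18.6 → max 22.2 km
Location 3: residuals A 7.4, B 30.6, C 16.3 → max 30.6 km
Location 4: residuals A 0.0, B 0.0, C 0.0 → max 0.0 km
Only Location 4 has all residuals ≈ 0.

Location 4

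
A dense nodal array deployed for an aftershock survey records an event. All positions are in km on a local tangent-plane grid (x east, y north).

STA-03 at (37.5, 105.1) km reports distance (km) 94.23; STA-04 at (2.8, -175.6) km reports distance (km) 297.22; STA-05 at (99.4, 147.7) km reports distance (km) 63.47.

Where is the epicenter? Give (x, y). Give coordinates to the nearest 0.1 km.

(130.9, 92.6)

Circle about each station: (x − 37.5)² + (y − 105.1)² = 94.23²; (x − 2.8)² + (y + 175.6)² = 297.22²; (x − 99.4)² + (y − 147.7)² = 63.47².
Subtracting pairs of circle equations eliminates x²+y² and gives linear equations (the radical axes):
-69.4 x − 561.4 y = -61069.50
123.8 x + 85.2 y = 24094.24
Solving the 2×2 system: x ≈ 130.9, y ≈ 92.6 km.
Check against STA-03 (with the unrounded x, y): √((x − 37.5)²+(y − 105.1)²) = 94.23 ≈ 94.23 km. ✓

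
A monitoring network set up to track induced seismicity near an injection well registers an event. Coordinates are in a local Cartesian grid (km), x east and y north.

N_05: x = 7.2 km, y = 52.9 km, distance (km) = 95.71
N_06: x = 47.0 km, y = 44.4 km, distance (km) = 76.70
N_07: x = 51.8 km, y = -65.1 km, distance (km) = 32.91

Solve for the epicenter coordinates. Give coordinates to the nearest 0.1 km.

51.0 km east, -32.2 km north

Circle about each station: (x − 7.2)² + (y − 52.9)² = 95.71²; (x − 47.0)² + (y − 44.4)² = 76.70²; (x − 51.8)² + (y + 65.1)² = 32.91².
Subtracting pairs of circle equations eliminates x²+y² and gives linear equations (the radical axes):
79.6 x − 17.0 y = 4607.62
89.2 x − 236.0 y = 12148.34
Solving the 2×2 system: x ≈ 51.0, y ≈ -32.2 km.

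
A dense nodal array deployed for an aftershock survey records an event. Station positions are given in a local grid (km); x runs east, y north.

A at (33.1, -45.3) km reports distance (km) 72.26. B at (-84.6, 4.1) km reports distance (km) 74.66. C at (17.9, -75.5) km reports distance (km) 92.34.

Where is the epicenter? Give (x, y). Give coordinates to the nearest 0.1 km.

x ≈ -10.4 km, y ≈ 12.4 km

Circle about each station: (x − 33.1)² + (y + 45.3)² = 72.26²; (x + 84.6)² + (y − 4.1)² = 74.66²; (x − 17.9)² + (y + 75.5)² = 92.34².
Subtracting pairs of circle equations eliminates x²+y² and gives linear equations (the radical axes):
-235.4 x + 98.8 y = 3673.66
-30.4 x − 60.4 y = -432.21
Solving the 2×2 system: x ≈ -10.4, y ≈ 12.4 km.
Check against A (with the unrounded x, y): √((x − 33.1)²+(y + 45.3)²) = 72.26 ≈ 72.26 km. ✓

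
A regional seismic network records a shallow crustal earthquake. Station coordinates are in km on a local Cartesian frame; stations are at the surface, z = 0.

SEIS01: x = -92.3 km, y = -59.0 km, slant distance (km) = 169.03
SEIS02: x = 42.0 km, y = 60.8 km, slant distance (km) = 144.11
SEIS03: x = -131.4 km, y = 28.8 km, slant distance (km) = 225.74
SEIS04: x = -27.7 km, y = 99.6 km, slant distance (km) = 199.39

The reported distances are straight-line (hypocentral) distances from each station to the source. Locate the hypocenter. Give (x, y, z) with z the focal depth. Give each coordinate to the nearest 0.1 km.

Each station gives a sphere (x−x_i)² + (y−y_i)² + z² = d_i² (stations at z=0).
Subtracting the SEIS01 sphere from SEIS02 and SEIS03: z² cancels, leaving linear equations in x and y:
268.6 x + 239.6 y = 1263.80
-78.2 x + 175.6 y = -16292.30
Solving: x ≈ 62.601, y ≈ -64.903 km (keep extra digits for the depth step; rounded: 62.6, -64.9).
Then from the SEIS01 sphere: z² = 169.03² − (x + 92.3)² − (y + 59.0)² with x = 62.601, y = -64.903, so z ≈ 67.394 ≈ 67.4 km.

x ≈ 62.6 km, y ≈ -64.9 km, depth ≈ 67.4 km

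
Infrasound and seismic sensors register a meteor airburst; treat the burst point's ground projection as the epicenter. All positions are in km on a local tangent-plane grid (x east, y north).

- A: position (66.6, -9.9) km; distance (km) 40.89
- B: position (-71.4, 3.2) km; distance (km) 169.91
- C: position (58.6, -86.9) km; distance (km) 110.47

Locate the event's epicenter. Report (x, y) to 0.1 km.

Circle about each station: (x − 66.6)² + (y + 9.9)² = 40.89²; (x + 71.4)² + (y − 3.2)² = 169.91²; (x − 58.6)² + (y + 86.9)² = 110.47².
Subtracting pairs of circle equations eliminates x²+y² and gives linear equations (the radical axes):
-276.0 x + 26.2 y = -26622.79
-16.0 x − 154.0 y = -4079.63
Solving the 2×2 system: x ≈ 98.0, y ≈ 16.3 km.
Check against A (with the unrounded x, y): √((x − 66.6)²+(y + 9.9)²) = 40.91 ≈ 40.89 km. ✓

(98.0, 16.3)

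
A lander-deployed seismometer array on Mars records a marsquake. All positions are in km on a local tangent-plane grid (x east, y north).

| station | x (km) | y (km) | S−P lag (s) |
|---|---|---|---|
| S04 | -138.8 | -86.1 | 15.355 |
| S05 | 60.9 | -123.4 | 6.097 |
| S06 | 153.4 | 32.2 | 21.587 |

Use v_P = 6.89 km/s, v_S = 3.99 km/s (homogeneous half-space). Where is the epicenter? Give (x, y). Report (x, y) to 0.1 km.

Distance from S−P lag: d = Δt · v_P v_S / (v_P − v_S) = Δt · (6.89·3.99)/(6.89−3.99) ≈ 9.4797·Δt.
So d_S04 = 145.56, d_S05 = 57.80, d_S06 = 204.64 km.
Circle about each station: (x + 138.8)² + (y + 86.1)² = 145.56²; (x − 60.9)² + (y + 123.4)² = 57.80²; (x − 153.4)² + (y − 32.2)² = 204.64².
Subtracting the S04 equation from the S05 and S06 equations removes the quadratic terms:
399.4 x − 74.6 y = 10104.59
584.4 x + 236.6 y = -22800.07
Solving the 2×2 system: x ≈ 5.0, y ≈ -108.7 km.
Check against S04 (with the unrounded x, y): √((x + 138.8)²+(y + 86.1)²) = 145.56 ≈ 145.56 km. ✓

5.0 km east, -108.7 km north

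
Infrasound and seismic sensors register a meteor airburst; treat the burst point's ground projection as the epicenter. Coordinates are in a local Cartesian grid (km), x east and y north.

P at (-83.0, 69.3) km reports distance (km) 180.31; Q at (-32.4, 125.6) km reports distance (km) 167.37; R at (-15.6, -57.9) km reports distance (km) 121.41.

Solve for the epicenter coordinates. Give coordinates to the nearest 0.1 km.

(86.5, 7.8)

Circle about each station: (x + 83.0)² + (y − 69.3)² = 180.31²; (x + 32.4)² + (y − 125.6)² = 167.37²; (x + 15.6)² + (y + 57.9)² = 121.41².
Subtracting the P equation from the Q and R equations removes the quadratic terms:
101.2 x + 112.6 y = 9632.61
134.8 x − 254.4 y = 9675.59
Solving the 2×2 system: x ≈ 86.5, y ≈ 7.8 km.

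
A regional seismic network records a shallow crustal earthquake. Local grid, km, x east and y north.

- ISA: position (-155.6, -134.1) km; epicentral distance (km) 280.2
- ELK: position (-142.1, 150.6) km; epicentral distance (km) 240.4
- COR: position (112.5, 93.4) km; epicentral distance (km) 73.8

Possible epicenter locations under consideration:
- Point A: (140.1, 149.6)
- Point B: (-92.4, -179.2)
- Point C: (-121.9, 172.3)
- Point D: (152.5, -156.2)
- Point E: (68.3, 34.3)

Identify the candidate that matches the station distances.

Point E

For each candidate, compare |candidate − station| to the reported distance:
Point A: residuals ISA 129.6, ELK 41.8, COR 11.2 → max 129.6 km
Point B: residuals ISA 202.6, ELK 93.1, COR 267.2 → max 267.2 km
Point C: residuals ISA 28.0, ELK 210.8, COR 173.5 → max 210.8 km
Point D: residuals ISA 28.7, ELK 184.9, COR 179.0 → max 184.9 km
Point E: residuals ISA 0.0, ELK 0.0, COR 0.0 → max 0.0 km
Only Point E has all residuals ≈ 0.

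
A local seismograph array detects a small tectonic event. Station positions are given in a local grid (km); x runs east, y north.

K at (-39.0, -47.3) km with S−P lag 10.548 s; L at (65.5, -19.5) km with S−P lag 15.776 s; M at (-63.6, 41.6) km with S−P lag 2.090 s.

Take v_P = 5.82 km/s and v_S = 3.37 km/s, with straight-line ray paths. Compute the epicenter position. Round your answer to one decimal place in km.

Distance from S−P lag: d = Δt · v_P v_S / (v_P − v_S) = Δt · (5.82·3.37)/(5.82−3.37) ≈ 8.0055·Δt.
So d_K = 84.44, d_L = 126.29, d_M = 16.73 km.
Circle about each station: (x + 39.0)² + (y + 47.3)² = 84.44²; (x − 65.5)² + (y + 19.5)² = 126.29²; (x + 63.6)² + (y − 41.6)² = 16.73².
Subtracting pairs of circle equations eliminates x²+y² and gives linear equations (the radical axes):
209.0 x + 55.6 y = -7906.84
-49.2 x + 177.8 y = 8867.45
Solving the 2×2 system: x ≈ -47.6, y ≈ 36.7 km.

-47.6 km east, 36.7 km north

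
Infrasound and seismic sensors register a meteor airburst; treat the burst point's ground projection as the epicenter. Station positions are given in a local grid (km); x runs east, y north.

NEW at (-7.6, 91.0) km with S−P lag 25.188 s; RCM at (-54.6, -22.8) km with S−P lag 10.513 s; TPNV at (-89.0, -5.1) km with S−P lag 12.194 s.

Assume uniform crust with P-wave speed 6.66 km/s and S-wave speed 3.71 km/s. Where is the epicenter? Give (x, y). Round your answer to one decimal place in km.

Distance from S−P lag: d = Δt · v_P v_S / (v_P − v_S) = Δt · (6.66·3.71)/(6.66−3.71) ≈ 8.3758·Δt.
So d_NEW = 210.97, d_RCM = 88.05, d_TPNV = 102.13 km.
Circle about each station: (x + 7.6)² + (y − 91.0)² = 210.97²; (x + 54.6)² + (y + 22.8)² = 88.05²; (x + 89.0)² + (y + 5.1)² = 102.13².
Subtracting pairs of circle equations eliminates x²+y² and gives linear equations (the radical axes):
-94.0 x − 227.6 y = 31917.78
-162.8 x − 192.2 y = 33686.05
Solving the 2×2 system: x ≈ -80.7, y ≈ -106.9 km.

-80.7 km east, -106.9 km north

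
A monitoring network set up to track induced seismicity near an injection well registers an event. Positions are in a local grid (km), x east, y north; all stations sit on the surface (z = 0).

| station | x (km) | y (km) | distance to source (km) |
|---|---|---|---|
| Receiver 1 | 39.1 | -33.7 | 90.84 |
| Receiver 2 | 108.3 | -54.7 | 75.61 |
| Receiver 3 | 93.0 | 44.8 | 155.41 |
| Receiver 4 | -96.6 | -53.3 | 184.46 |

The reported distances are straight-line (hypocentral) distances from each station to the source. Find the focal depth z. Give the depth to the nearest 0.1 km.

48.8 km

Each station gives a sphere (x−x_i)² + (y−y_i)² + z² = d_i² (stations at z=0).
Subtracting the Receiver 1 sphere from Receiver 2 and Receiver 3: z² cancels, leaving linear equations in x and y:
138.4 x − 42.0 y = 14591.51
107.8 x + 157.0 y = -7908.82
Solving: x ≈ 74.599, y ≈ -101.596 km (keep extra digits for the depth step; rounded: 74.6, -101.6).
Then from the Receiver 1 sphere: z² = 90.84² − (x − 39.1)² − (y + 33.7)² with x = 74.599, y = -101.596, so z ≈ 48.804 ≈ 48.8 km.
Check against Receiver 4 (with the unrounded solution): distance 184.45 ≈ 184.46 km. ✓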